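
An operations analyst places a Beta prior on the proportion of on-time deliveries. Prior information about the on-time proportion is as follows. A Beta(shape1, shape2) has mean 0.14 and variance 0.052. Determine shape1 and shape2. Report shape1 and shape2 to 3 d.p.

shape1 = 0.184, shape2 = 1.131

Write ν = shape1+shape2; then shape1 = μν and Var = μ(1−μ)/(ν+1).
ν = μ(1−μ)/Var − 1 = 0.1204/0.052 − 1 = 1.3154.
shape1 = 0.14·1.3154 = 0.184, shape2 = 0.86·1.3154 = 1.131.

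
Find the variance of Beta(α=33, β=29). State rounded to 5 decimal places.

0.00395

α+β = 62 and αβ = 957, so Var = αβ/[(α+β)²(α+β+1)] = 957/242172 = 0.00395.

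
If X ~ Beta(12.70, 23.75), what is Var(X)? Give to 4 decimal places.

α+β = 36.45 and αβ = 301.6250, so Var = αβ/[(α+β)²(α+β+1)] = 301.6250/49756.163625 = 0.0061.

0.0061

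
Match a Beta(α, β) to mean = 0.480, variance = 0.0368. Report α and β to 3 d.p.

α = 2.776, β = 3.007

Write ν = α+β; then α = μν and Var = μ(1−μ)/(ν+1).
ν = μ(1−μ)/Var − 1 = 0.249600/0.0368 − 1 = 5.7826.
α = 0.480·5.7826 = 2.776, β = 0.520·5.7826 = 3.007.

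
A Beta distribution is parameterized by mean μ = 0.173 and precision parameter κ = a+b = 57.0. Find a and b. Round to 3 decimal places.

a = 9.861, b = 47.139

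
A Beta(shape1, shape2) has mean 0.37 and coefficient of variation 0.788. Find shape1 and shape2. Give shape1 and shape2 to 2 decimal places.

shape1 = 0.64, shape2 = 1.10

σ = CV·μ = 0.788×0.37 = 0.29156, so σ² = 0.085007.
s+1 = μ(1−μ)/σ² = 0.2331/0.085007 = 2.7421, so s = shape1+shape2 = 1.7421.
shape1 = μs = 0.64, shape2 = (1−μ)s = 1.10.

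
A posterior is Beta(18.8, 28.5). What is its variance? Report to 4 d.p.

0.0050

Var = αβ/[(α+β)²(α+β+1)] = (18.8×28.5)/(47.3²×48.3) = 535.80/108061.107 = 0.0050.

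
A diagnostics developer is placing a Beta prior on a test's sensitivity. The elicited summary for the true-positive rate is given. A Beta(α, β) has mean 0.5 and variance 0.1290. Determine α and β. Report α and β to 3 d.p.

Write ν = α+β; then α = μν and Var = μ(1−μ)/(ν+1).
ν = μ(1−μ)/Var − 1 = 0.25/0.1290 − 1 = 0.9380.
α = 0.5·0.9380 = 0.469, β = 0.5·0.9380 = 0.469.

α = 0.469, β = 0.469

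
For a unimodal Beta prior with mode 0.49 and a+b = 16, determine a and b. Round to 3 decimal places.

a = 7.860, b = 8.140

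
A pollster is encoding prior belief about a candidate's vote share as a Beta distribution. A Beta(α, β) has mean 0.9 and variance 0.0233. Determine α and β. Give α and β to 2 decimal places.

α = 2.58, β = 0.29

Write ν = α+β; then α = μν and Var = μ(1−μ)/(ν+1).
ν = μ(1−μ)/Var − 1 = 0.09/0.0233 − 1 = 2.8627.
α = 0.9·2.8627 = 2.58, β = 0.1·2.8627 = 0.29.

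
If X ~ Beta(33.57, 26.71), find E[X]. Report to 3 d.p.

0.557

The Beta mean is α/(α+β) = 33.57/(33.57+26.71) = 0.557.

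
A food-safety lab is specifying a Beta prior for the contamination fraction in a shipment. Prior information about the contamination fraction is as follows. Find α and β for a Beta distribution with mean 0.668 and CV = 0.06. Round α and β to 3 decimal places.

σ = CV·μ = 0.06×0.668 = 0.04008, so σ² = 0.001606.
s+1 = μ(1−μ)/σ² = 0.221776/0.001606 = 138.0572, so s = α+β = 137.0572.
α = μs = 91.554, β = (1−μ)s = 45.503.

α = 91.554, β = 45.503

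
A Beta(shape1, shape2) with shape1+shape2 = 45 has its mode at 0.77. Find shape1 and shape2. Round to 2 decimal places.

shape1 = 34.11, shape2 = 10.89

For shape1,shape2>1 the mode is (shape1−1)/(shape1+shape2−2), so shape1 = mode·(κ−2)+1 = 0.77×43+1 = 34.11.
And shape2 = (1−mode)·(κ−2)+1 = 0.23×43+1 = 10.89.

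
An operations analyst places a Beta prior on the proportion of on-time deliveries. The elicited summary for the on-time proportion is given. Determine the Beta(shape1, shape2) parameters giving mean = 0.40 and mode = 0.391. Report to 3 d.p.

Let s = shape1+shape2. Mean gives shape1 = μs = 0.40s; mode gives (shape1−1)/(s−2) = 0.391.
Substituting: 0.40s − 1 = 0.391(s−2) = 0.391s − 0.782, so 0.009s = 0.218 and s = 24.2222.
Then shape1 = 0.40×24.2222 = 9.689 and shape2 = s−shape1 = 14.533.

shape1 = 9.689, shape2 = 14.533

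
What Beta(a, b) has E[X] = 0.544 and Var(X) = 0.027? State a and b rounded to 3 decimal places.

a = 4.454, b = 3.734

By moment matching, a+b = μ(1−μ)/σ² − 1 = (0.544·0.456)/0.027 − 1 = 9.1876 − 1 = 8.1876.
Since a/(a+b) = μ, a = 0.544·8.1876 = 4.454 and b = 0.456·8.1876 = 3.734.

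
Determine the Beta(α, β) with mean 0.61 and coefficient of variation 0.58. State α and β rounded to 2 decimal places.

Var = (CV·μ)² = (0.58×0.61)² = 0.125174.
α+β = μ(1−μ)/Var − 1 = 0.2379/0.125174 − 1 = 0.9005.
Thus α = 0.61·0.9005 = 0.55 and β = 0.39·0.9005 = 0.35.

α = 0.55, β = 0.35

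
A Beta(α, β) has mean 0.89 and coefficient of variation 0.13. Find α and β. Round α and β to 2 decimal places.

α = 5.62, β = 0.69

Var = (CV·μ)² = (0.13×0.89)² = 0.013386.
α+β = μ(1−μ)/Var − 1 = 0.0979/0.013386 − 1 = 6.3133.
Thus α = 0.89·6.3133 = 5.62 and β = 0.11·6.3133 = 0.69.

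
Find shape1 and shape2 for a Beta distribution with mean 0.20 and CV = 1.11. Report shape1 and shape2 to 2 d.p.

shape1 = 0.45, shape2 = 1.80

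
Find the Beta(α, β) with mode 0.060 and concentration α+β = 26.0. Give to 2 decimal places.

Mode = (α−1)/(κ−2) with κ = α+β, so α−1 = 0.060·24.0 = 1.44.
α = 2.44; β = κ − α = 23.56.

α = 2.44, β = 23.56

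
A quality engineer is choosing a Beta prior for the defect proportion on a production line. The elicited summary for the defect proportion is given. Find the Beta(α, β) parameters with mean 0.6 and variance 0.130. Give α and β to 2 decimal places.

α = 0.51, β = 0.34

Write ν = α+β; then α = μν and Var = μ(1−μ)/(ν+1).
ν = μ(1−μ)/Var − 1 = 0.24/0.130 − 1 = 0.8462.
α = 0.6·0.8462 = 0.51, β = 0.4·0.8462 = 0.34.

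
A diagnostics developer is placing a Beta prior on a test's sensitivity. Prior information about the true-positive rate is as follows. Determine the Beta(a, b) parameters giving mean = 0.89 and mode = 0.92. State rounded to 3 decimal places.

With s = a+b: μ = a/s and mode = (a−1)/(s−2). Eliminating a = μs,
μs − 1 = m(s−2) ⇒ s(μ−m) = 1−2m ⇒ s = -0.84/-0.03 = 28.0000.
So a = μs = 24.920, b = (1−μ)s = 3.080.

a = 24.920, b = 3.080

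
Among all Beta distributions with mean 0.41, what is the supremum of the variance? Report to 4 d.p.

0.2419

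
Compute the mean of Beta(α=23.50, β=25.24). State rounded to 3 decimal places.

0.482

E[X] = α/(α+β) = 23.50/48.74 = 0.482.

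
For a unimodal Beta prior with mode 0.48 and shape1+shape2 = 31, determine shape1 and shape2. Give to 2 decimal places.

shape1 = 14.92, shape2 = 16.08

For shape1,shape2>1 the mode is (shape1−1)/(shape1+shape2−2), so shape1 = mode·(κ−2)+1 = 0.48×29+1 = 14.92.
And shape2 = (1−mode)·(κ−2)+1 = 0.52×29+1 = 16.08.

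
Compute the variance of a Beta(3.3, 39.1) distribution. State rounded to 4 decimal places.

0.0017

μ = 3.3/42.4 = 0.077830; Var = μ(1−μ)/(α+β+1) = 0.0717727/43.4 = 0.0017.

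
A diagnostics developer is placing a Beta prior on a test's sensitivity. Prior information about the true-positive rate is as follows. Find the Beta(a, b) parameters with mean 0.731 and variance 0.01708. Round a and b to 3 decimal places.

Let s = a+b. The Beta variance is μ(1−μ)/(s+1).
So s+1 = μ(1−μ)/σ² = (0.731×0.269)/0.01708 = 0.196639/0.01708 = 11.5128, giving s = 10.5128.
Then a = μs = 0.731×10.5128 = 7.685 and b = (1−μ)s = 0.269×10.5128 = 2.828.

a = 7.685, b = 2.828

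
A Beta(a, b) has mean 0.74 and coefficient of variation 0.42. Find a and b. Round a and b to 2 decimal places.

a = 0.73, b = 0.26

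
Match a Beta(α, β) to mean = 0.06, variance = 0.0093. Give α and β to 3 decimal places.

Let s = α+β. The Beta variance is μ(1−μ)/(s+1).
So s+1 = μ(1−μ)/σ² = (0.06×0.94)/0.0093 = 0.0564/0.0093 = 6.0645, giving s = 5.0645.
Then α = μs = 0.06×5.0645 = 0.304 and β = (1−μ)s = 0.94×5.0645 = 4.761.

α = 0.304, β = 4.761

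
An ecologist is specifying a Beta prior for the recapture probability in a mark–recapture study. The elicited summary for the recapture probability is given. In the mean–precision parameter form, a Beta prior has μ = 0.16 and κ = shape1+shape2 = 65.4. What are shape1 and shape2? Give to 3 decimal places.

shape1 = 10.464, shape2 = 54.936

shape1 = μκ = 0.16×65.4 = 10.464 and shape2 = (1−μ)κ = 0.84×65.4 = 54.936.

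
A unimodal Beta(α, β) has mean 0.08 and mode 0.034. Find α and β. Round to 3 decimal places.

Let s = α+β. Mean gives α = μs = 0.08s; mode gives (α−1)/(s−2) = 0.034.
Substituting: 0.08s − 1 = 0.034(s−2) = 0.034s − 0.068, so 0.046s = 0.932 and s = 20.2609.
Then α = 0.08×20.2609 = 1.621 and β = s−α = 18.640.

α = 1.621, β = 18.640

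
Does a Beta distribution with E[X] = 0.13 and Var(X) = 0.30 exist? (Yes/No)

For any Beta, Var(X) < E[X]·(1−E[X]).
Here μ(1−μ) = 0.13×0.87 = 0.1131, and 0.30 ≥ 0.1131.

No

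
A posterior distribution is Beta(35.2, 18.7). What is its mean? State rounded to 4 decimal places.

E[X] = α/(α+β) = 35.2/53.9 = 0.6531.

0.6531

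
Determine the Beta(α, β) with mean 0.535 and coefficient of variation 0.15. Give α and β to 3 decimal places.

Var = (CV·μ)² = (0.15×0.535)² = 0.006440.
α+β = μ(1−μ)/Var − 1 = 0.248775/0.006440 − 1 = 37.6293.
Thus α = 0.535·37.6293 = 20.132 and β = 0.465·37.6293 = 17.498.

α = 20.132, β = 17.498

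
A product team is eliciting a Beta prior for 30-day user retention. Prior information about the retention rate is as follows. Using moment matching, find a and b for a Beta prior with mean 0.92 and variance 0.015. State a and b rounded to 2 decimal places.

Write ν = a+b; then a = μν and Var = μ(1−μ)/(ν+1).
ν = μ(1−μ)/Var − 1 = 0.0736/0.015 − 1 = 3.9067.
a = 0.92·3.9067 = 3.59, b = 0.08·3.9067 = 0.31.

a = 3.59, b = 0.31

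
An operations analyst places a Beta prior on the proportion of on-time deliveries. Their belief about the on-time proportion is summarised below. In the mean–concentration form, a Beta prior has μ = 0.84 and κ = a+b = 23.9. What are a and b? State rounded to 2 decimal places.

a = 20.08, b = 3.82

a = μκ = 0.84×23.9 = 20.08 and b = (1−μ)κ = 0.16×23.9 = 3.82.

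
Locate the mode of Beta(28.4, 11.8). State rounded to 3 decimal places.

0.717

With α,β > 1, mode = (α−1)/(α+β−2) = 27.4/38.2 = 0.717.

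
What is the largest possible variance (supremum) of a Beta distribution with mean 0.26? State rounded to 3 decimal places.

Var = μ(1−μ)/(α+β+1), which approaches μ(1−μ) as α+β → 0.
So the supremum is μ(1−μ) = 0.26×0.74 = 0.192.

0.192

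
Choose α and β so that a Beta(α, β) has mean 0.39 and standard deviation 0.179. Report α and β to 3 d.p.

α = 2.506, β = 3.919

Variance = 0.179² = 0.032041. The moment-matching identity α+β = μ(1−μ)/Var − 1 gives
α+β = 0.2379/0.032041 − 1 = 6.4249, so α = μ·6.4249 = 2.506 and β = (1−μ)·6.4249 = 3.919.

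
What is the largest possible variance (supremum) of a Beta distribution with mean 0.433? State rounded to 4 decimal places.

0.2455

Var = μ(1−μ)/(α+β+1), which approaches μ(1−μ) as α+β → 0.
So the supremum is μ(1−μ) = 0.433×0.567 = 0.2455.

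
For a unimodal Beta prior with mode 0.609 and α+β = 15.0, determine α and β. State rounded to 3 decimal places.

α = 8.917, β = 6.083

Mode = (α−1)/(κ−2) with κ = α+β, so α−1 = 0.609·13.0 = 7.917.
α = 8.917; β = κ − α = 6.083.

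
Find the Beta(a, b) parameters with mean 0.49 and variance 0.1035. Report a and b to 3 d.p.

Let s = a+b. The Beta variance is μ(1−μ)/(s+1).
So s+1 = μ(1−μ)/σ² = (0.49×0.51)/0.1035 = 0.2499/0.1035 = 2.4145, giving s = 1.4145.
Then a = μs = 0.49×1.4145 = 0.693 and b = (1−μ)s = 0.51×1.4145 = 0.721.

a = 0.693, b = 0.721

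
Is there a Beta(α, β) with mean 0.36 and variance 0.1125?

Yes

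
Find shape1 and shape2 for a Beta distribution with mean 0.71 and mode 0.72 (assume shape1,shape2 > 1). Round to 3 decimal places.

shape1 = 31.240, shape2 = 12.760

Let s = shape1+shape2. Mean gives shape1 = μs = 0.71s; mode gives (shape1−1)/(s−2) = 0.72.
Substituting: 0.71s − 1 = 0.72(s−2) = 0.72s − 1.44, so -0.01s = -0.44 and s = 44.0000.
Then shape1 = 0.71×44.0000 = 31.240 and shape2 = s−shape1 = 12.760.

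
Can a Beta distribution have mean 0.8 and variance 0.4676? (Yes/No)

The Beta variance bound is σ² < μ(1−μ).
Here μ(1−μ) = 0.8×0.2 = 0.16, and 0.4676 ≥ 0.16.

No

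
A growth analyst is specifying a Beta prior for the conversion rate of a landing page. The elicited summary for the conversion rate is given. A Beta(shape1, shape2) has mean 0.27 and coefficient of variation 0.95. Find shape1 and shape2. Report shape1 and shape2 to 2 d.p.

σ = CV·μ = 0.95×0.27 = 0.25650, so σ² = 0.065792.
s+1 = μ(1−μ)/σ² = 0.1971/0.065792 = 2.9958, so s = shape1+shape2 = 1.9958.
shape1 = μs = 0.54, shape2 = (1−μ)s = 1.46.

shape1 = 0.54, shape2 = 1.46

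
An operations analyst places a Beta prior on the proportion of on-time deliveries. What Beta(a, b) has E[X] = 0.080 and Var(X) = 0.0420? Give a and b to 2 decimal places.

a = 0.06, b = 0.69

Let s = a+b. The Beta variance is μ(1−μ)/(s+1).
So s+1 = μ(1−μ)/σ² = (0.080×0.920)/0.0420 = 0.073600/0.0420 = 1.7524, giving s = 0.7524.
Then a = μs = 0.080×0.7524 = 0.06 and b = (1−μ)s = 0.920×0.7524 = 0.69.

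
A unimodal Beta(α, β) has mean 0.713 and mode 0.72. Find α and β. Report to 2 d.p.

α = 44.82, β = 18.04

With s = α+β: μ = α/s and mode = (α−1)/(s−2). Eliminating α = μs,
μs − 1 = m(s−2) ⇒ s(μ−m) = 1−2m ⇒ s = -0.44/-0.007 = 62.8571.
So α = μs = 44.82, β = (1−μ)s = 18.04.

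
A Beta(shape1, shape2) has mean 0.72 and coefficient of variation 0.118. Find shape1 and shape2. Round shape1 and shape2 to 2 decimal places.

shape1 = 19.39, shape2 = 7.54

σ = CV·μ = 0.118×0.72 = 0.08496, so σ² = 0.007218.
s+1 = μ(1−μ)/σ² = 0.2016/0.007218 = 27.9294, so s = shape1+shape2 = 26.9294.
shape1 = μs = 19.39, shape2 = (1−μ)s = 7.54.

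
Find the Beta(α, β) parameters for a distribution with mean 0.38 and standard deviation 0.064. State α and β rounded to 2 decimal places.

Variance = 0.064² = 0.004096. The moment-matching identity α+β = μ(1−μ)/Var − 1 gives
α+β = 0.2356/0.004096 − 1 = 56.5195, so α = μ·56.5195 = 21.48 and β = (1−μ)·56.5195 = 35.04.

α = 21.48, β = 35.04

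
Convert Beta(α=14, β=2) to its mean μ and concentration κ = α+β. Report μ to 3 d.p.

μ = 0.875, κ = 16

κ = α+β = 14+2 = 16; μ = α/κ = 14/16 = 0.875.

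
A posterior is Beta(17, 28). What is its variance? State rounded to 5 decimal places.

Var = αβ/[(α+β)²(α+β+1)] = (17×28)/(45²×46) = 476/93150 = 0.00511.

0.00511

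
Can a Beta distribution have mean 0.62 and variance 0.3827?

No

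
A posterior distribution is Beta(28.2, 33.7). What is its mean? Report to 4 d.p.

0.4556

E[X] = α/(α+β) = 28.2/61.9 = 0.4556.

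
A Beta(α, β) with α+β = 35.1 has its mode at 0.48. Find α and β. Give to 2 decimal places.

For α,β>1 the mode is (α−1)/(α+β−2), so α = mode·(κ−2)+1 = 0.48×33.1+1 = 16.89.
And β = (1−mode)·(κ−2)+1 = 0.52×33.1+1 = 18.21.

α = 16.89, β = 18.21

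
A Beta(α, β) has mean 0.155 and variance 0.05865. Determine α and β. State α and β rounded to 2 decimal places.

α = 0.19, β = 1.04

Write ν = α+β; then α = μν and Var = μ(1−μ)/(ν+1).
ν = μ(1−μ)/Var − 1 = 0.130975/0.05865 − 1 = 1.2332.
α = 0.155·1.2332 = 0.19, β = 0.845·1.2332 = 1.04.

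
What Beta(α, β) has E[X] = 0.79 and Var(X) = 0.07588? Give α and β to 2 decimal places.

Write ν = α+β; then α = μν and Var = μ(1−μ)/(ν+1).
ν = μ(1−μ)/Var − 1 = 0.1659/0.07588 − 1 = 1.1863.
α = 0.79·1.1863 = 0.94, β = 0.21·1.1863 = 0.25.

α = 0.94, β = 0.25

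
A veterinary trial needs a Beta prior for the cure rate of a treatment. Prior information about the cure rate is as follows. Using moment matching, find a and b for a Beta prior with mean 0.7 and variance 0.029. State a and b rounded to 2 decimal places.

a = 4.37, b = 1.87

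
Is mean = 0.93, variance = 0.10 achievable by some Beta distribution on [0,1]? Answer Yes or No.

A Beta with mean μ has variance μ(1−μ)/(α+β+1) < μ(1−μ).
Here μ(1−μ) = 0.93×0.07 = 0.0651, and 0.10 ≥ 0.0651.

No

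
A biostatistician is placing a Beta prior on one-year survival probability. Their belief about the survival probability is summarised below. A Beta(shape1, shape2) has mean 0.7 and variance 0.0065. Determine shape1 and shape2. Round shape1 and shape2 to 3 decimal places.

shape1 = 21.915, shape2 = 9.392

Write ν = shape1+shape2; then shape1 = μν and Var = μ(1−μ)/(ν+1).
ν = μ(1−μ)/Var − 1 = 0.21/0.0065 − 1 = 31.3077.
shape1 = 0.7·31.3077 = 21.915, shape2 = 0.3·31.3077 = 9.392.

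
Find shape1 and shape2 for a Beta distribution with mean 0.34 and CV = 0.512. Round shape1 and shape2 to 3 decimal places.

shape1 = 2.178, shape2 = 4.227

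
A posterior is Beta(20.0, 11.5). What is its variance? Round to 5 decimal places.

0.00713

μ = 20.0/31.5 = 0.634921; Var = μ(1−μ)/(α+β+1) = 0.2317964/32.5 = 0.00713.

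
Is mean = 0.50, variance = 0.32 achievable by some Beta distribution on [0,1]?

No

A Beta with mean μ has variance μ(1−μ)/(α+β+1) < μ(1−μ).
Here μ(1−μ) = 0.50×0.50 = 0.2500, and 0.32 ≥ 0.2500.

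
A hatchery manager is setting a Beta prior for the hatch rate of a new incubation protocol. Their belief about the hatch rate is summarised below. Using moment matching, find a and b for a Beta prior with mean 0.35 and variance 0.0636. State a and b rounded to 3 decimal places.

By moment matching, a+b = μ(1−μ)/σ² − 1 = (0.35·0.65)/0.0636 − 1 = 3.5770 − 1 = 2.5770.
Since a/(a+b) = μ, a = 0.35·2.5770 = 0.902 and b = 0.65·2.5770 = 1.675.

a = 0.902, b = 1.675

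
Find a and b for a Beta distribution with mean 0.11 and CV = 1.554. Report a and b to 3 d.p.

a = 0.259, b = 2.092

Var = (CV·μ)² = (1.554×0.11)² = 0.029220.
a+b = μ(1−μ)/Var − 1 = 0.0979/0.029220 − 1 = 2.3504.
Thus a = 0.11·2.3504 = 0.259 and b = 0.89·2.3504 = 2.092.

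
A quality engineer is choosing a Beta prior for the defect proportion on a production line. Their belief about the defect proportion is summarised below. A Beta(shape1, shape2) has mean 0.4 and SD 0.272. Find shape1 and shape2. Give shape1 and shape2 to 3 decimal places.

First σ² = 0.073984. Setting shape1 = μn, shape2 = (1−μ)n with n = shape1+shape2,
μ(1−μ)/(n+1) = 0.073984 ⇒ n+1 = 0.24/0.073984 = 3.2439 ⇒ n = 2.2439.
Hence shape1 = 0.4×2.2439 = 0.898, shape2 = 0.6×2.2439 = 1.346.

shape1 = 0.898, shape2 = 1.346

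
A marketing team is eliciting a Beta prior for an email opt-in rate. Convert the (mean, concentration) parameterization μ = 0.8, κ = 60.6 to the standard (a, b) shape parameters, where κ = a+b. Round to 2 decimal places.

a = μκ = 0.8×60.6 = 48.48 and b = (1−μ)κ = 0.2×60.6 = 12.12.

a = 48.48, b = 12.12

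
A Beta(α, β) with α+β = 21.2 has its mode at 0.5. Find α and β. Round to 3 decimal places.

α = 10.600, β = 10.600

For α,β>1 the mode is (α−1)/(α+β−2), so α = mode·(κ−2)+1 = 0.5×19.2+1 = 10.600.
And β = (1−mode)·(κ−2)+1 = 0.5×19.2+1 = 10.600.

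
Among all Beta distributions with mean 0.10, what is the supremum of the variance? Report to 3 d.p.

Var = μ(1−μ)/(α+β+1), which approaches μ(1−μ) as α+β → 0.
So the supremum is μ(1−μ) = 0.10×0.90 = 0.090.

0.090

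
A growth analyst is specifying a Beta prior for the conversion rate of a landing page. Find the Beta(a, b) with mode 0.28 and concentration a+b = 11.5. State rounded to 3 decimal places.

For a,b>1 the mode is (a−1)/(a+b−2), so a = mode·(κ−2)+1 = 0.28×9.5+1 = 3.660.
And b = (1−mode)·(κ−2)+1 = 0.72×9.5+1 = 7.840.

a = 3.660, b = 7.840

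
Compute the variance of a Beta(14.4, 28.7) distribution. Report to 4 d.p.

Var = αβ/[(α+β)²(α+β+1)] = (14.4×28.7)/(43.1²×44.1) = 413.28/81920.601 = 0.0050.

0.0050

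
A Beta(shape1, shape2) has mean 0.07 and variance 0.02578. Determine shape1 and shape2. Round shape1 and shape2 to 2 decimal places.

shape1 = 0.11, shape2 = 1.42

By moment matching, shape1+shape2 = μ(1−μ)/σ² − 1 = (0.07·0.93)/0.02578 − 1 = 2.5252 − 1 = 1.5252.
Since shape1/(shape1+shape2) = μ, shape1 = 0.07·1.5252 = 0.11 and shape2 = 0.93·1.5252 = 1.42.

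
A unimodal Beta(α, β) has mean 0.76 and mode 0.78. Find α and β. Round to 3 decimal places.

With s = α+β: μ = α/s and mode = (α−1)/(s−2). Eliminating α = μs,
μs − 1 = m(s−2) ⇒ s(μ−m) = 1−2m ⇒ s = -0.56/-0.02 = 28.0000.
So α = μs = 21.280, β = (1−μ)s = 6.720.

α = 21.280, β = 6.720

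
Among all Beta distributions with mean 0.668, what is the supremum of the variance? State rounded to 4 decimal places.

Var = μ(1−μ)/(α+β+1), which approaches μ(1−μ) as α+β → 0.
So the supremum is μ(1−μ) = 0.668×0.332 = 0.2218.

0.2218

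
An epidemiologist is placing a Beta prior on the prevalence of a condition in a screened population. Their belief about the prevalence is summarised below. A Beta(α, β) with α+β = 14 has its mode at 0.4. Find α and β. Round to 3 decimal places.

Since the density peak of Beta(α,β) is at (α−1)/(α+β−2),
α = 1 + 0.4(14−2) = 5.800 and β = 14 − 5.800 = 8.200.

α = 5.800, β = 8.200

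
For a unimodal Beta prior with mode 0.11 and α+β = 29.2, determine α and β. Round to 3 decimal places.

α = 3.992, β = 25.208

For α,β>1 the mode is (α−1)/(α+β−2), so α = mode·(κ−2)+1 = 0.11×27.2+1 = 3.992.
And β = (1−mode)·(κ−2)+1 = 0.89×27.2+1 = 25.208.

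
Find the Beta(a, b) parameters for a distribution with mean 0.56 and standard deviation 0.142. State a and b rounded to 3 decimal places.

a = 6.283, b = 4.937

σ² = 0.142² = 0.020164.
With s = a+b, Var = μ(1−μ)/(s+1), so s+1 = (0.56×0.44)/0.020164 = 12.2198 and s = 11.2198.
a = μs = 6.283, b = (1−μ)s = 4.937.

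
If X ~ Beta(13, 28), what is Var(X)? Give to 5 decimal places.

μ = 13/41 = 0.317073; Var = μ(1−μ)/(α+β+1) = 0.2165378/42 = 0.00516.

0.00516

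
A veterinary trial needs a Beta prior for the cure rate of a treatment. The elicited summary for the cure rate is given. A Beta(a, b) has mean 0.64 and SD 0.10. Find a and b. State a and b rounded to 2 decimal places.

First σ² = 0.0100. Setting a = μn, b = (1−μ)n with n = a+b,
μ(1−μ)/(n+1) = 0.0100 ⇒ n+1 = 0.2304/0.0100 = 23.0400 ⇒ n = 22.0400.
Hence a = 0.64×22.0400 = 14.11, b = 0.36×22.0400 = 7.93.

a = 14.11, b = 7.93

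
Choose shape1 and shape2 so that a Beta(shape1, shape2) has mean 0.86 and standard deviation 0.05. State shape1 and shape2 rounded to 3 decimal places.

First σ² = 0.0025. Setting shape1 = μn, shape2 = (1−μ)n with n = shape1+shape2,
μ(1−μ)/(n+1) = 0.0025 ⇒ n+1 = 0.1204/0.0025 = 48.1600 ⇒ n = 47.1600.
Hence shape1 = 0.86×47.1600 = 40.558, shape2 = 0.14×47.1600 = 6.602.

shape1 = 40.558, shape2 = 6.602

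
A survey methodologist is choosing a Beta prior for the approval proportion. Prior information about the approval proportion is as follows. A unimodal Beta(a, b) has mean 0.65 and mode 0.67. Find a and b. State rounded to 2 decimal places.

Let s = a+b. Mean gives a = μs = 0.65s; mode gives (a−1)/(s−2) = 0.67.
Substituting: 0.65s − 1 = 0.67(s−2) = 0.67s − 1.34, so -0.02s = -0.34 and s = 17.0000.
Then a = 0.65×17.0000 = 11.05 and b = s−a = 5.95.

a = 11.05, b = 5.95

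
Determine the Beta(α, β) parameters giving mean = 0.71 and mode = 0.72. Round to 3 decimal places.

With s = α+β: μ = α/s and mode = (α−1)/(s−2). Eliminating α = μs,
μs − 1 = m(s−2) ⇒ s(μ−m) = 1−2m ⇒ s = -0.44/-0.01 = 44.0000.
So α = μs = 31.240, β = (1−μ)s = 12.760.

α = 31.240, β = 12.760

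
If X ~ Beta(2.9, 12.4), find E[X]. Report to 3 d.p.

0.190

The Beta mean is α/(α+β) = 2.9/(2.9+12.4) = 0.190.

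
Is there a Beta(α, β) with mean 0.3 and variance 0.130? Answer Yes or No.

For any Beta, Var(X) < E[X]·(1−E[X]).
Here μ(1−μ) = 0.3×0.7 = 0.21, and 0.130 < 0.21.

Yes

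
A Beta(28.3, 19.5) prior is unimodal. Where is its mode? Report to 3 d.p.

The density x^(α−1)(1−x)^(β−1) is maximised at (α−1)/(α+β−2) = 27.3/45.8 = 0.596.

0.596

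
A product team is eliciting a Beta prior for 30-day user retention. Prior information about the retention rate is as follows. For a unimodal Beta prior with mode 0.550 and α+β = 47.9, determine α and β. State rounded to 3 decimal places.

For α,β>1 the mode is (α−1)/(α+β−2), so α = mode·(κ−2)+1 = 0.550×45.9+1 = 26.245.
And β = (1−mode)·(κ−2)+1 = 0.450×45.9+1 = 21.655.

α = 26.245, β = 21.655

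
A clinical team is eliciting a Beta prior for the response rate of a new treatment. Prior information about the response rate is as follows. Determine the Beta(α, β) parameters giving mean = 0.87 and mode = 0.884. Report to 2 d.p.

α = 47.73, β = 7.13

With s = α+β: μ = α/s and mode = (α−1)/(s−2). Eliminating α = μs,
μs − 1 = m(s−2) ⇒ s(μ−m) = 1−2m ⇒ s = -0.768/-0.014 = 54.8571.
So α = μs = 47.73, β = (1−μ)s = 7.13.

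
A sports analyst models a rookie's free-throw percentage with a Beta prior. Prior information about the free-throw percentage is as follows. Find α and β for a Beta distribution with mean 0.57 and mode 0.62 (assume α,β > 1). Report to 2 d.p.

With s = α+β: μ = α/s and mode = (α−1)/(s−2). Eliminating α = μs,
μs − 1 = m(s−2) ⇒ s(μ−m) = 1−2m ⇒ s = -0.24/-0.05 = 4.8000.
So α = μs = 2.74, β = (1−μ)s = 2.06.

α = 2.74, β = 2.06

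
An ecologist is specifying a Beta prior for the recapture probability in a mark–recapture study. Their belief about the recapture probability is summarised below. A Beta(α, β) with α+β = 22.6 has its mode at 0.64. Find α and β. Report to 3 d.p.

Since the density peak of Beta(α,β) is at (α−1)/(α+β−2),
α = 1 + 0.64(22.6−2) = 14.184 and β = 22.6 − 14.184 = 8.416.

α = 14.184, β = 8.416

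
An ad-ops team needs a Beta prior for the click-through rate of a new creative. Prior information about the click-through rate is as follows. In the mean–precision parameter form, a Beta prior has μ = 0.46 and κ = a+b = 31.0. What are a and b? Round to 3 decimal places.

a = 14.260, b = 16.740

Split κ in proportion μ : (1−μ): a = 0.46·31.0 = 14.260, b = 31.0 − 14.260 = 16.740.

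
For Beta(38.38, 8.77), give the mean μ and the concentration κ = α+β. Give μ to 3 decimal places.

μ = 0.814, κ = 47.15

κ = α+β = 38.38+8.77 = 47.15; μ = α/κ = 38.38/47.15 = 0.814.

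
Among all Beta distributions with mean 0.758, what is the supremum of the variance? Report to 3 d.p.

0.183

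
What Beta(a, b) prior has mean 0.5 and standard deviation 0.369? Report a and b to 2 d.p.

a = 0.42, b = 0.42

First σ² = 0.136161. Setting a = μn, b = (1−μ)n with n = a+b,
μ(1−μ)/(n+1) = 0.136161 ⇒ n+1 = 0.25/0.136161 = 1.8361 ⇒ n = 0.8361.
Hence a = 0.5×0.8361 = 0.42, b = 0.5×0.8361 = 0.42.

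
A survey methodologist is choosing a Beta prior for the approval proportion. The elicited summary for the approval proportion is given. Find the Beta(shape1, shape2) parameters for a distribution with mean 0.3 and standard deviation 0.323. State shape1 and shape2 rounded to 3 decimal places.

σ² = 0.323² = 0.104329.
With s = shape1+shape2, Var = μ(1−μ)/(s+1), so s+1 = (0.3×0.7)/0.104329 = 2.0129 and s = 1.0129.
shape1 = μs = 0.304, shape2 = (1−μ)s = 0.709.

shape1 = 0.304, shape2 = 0.709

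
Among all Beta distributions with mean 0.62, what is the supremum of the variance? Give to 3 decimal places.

For fixed mean μ the Beta variance is μ(1−μ)/(α+β+1), increasing as α+β decreases.
Its least upper bound (not attained) is μ(1−μ) = 0.62·0.38 = 0.236.

0.236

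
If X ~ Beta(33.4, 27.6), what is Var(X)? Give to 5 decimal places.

Var = αβ/[(α+β)²(α+β+1)] = (33.4×27.6)/(61.0²×62.0) = 921.84/230702.000 = 0.00400.

0.00400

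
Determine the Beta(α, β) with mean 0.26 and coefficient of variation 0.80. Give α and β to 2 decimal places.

Var = (CV·μ)² = (0.80×0.26)² = 0.043264.
α+β = μ(1−μ)/Var − 1 = 0.1924/0.043264 − 1 = 3.4471.
Thus α = 0.26·3.4471 = 0.90 and β = 0.74·3.4471 = 2.55.

α = 0.90, β = 2.55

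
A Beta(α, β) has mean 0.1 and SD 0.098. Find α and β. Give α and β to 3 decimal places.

First σ² = 0.009604. Setting α = μn, β = (1−μ)n with n = α+β,
μ(1−μ)/(n+1) = 0.009604 ⇒ n+1 = 0.09/0.009604 = 9.3711 ⇒ n = 8.3711.
Hence α = 0.1×8.3711 = 0.837, β = 0.9×8.3711 = 7.534.

α = 0.837, β = 7.534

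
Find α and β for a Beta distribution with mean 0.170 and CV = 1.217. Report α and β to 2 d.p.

σ = CV·μ = 1.217×0.170 = 0.20689, so σ² = 0.042803.
s+1 = μ(1−μ)/σ² = 0.141100/0.042803 = 3.2965, so s = α+β = 2.2965.
α = μs = 0.39, β = (1−μ)s = 1.91.

α = 0.39, β = 1.91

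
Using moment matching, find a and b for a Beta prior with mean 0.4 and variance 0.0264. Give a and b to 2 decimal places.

Write ν = a+b; then a = μν and Var = μ(1−μ)/(ν+1).
ν = μ(1−μ)/Var − 1 = 0.24/0.0264 − 1 = 8.0909.
a = 0.4·8.0909 = 3.24, b = 0.6·8.0909 = 4.85.

a = 3.24, b = 4.85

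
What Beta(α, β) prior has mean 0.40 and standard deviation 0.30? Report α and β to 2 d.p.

Variance = 0.30² = 0.0900. The moment-matching identity α+β = μ(1−μ)/Var − 1 gives
α+β = 0.2400/0.0900 − 1 = 1.6667, so α = μ·1.6667 = 0.67 and β = (1−μ)·1.6667 = 1.00.

α = 0.67, β = 1.00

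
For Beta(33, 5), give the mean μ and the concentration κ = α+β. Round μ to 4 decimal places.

μ = 0.8684, κ = 38

κ = α+β = 33+5 = 38; μ = α/κ = 33/38 = 0.8684.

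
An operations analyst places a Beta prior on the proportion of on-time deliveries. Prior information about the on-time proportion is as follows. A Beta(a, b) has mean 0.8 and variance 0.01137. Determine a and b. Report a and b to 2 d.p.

a = 10.46, b = 2.61

Write ν = a+b; then a = μν and Var = μ(1−μ)/(ν+1).
ν = μ(1−μ)/Var − 1 = 0.16/0.01137 − 1 = 13.0721.
a = 0.8·13.0721 = 10.46, b = 0.2·13.0721 = 2.61.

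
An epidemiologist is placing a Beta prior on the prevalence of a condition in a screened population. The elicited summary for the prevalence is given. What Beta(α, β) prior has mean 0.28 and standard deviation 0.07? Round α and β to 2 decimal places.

α = 11.24, β = 28.90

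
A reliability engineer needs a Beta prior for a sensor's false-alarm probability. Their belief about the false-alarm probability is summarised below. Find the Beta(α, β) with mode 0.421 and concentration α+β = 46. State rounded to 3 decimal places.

α = 19.524, β = 26.476

For α,β>1 the mode is (α−1)/(α+β−2), so α = mode·(κ−2)+1 = 0.421×44+1 = 19.524.
And β = (1−mode)·(κ−2)+1 = 0.579×44+1 = 26.476.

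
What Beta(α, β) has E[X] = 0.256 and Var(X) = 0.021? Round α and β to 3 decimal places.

α = 2.066, β = 6.004

Write ν = α+β; then α = μν and Var = μ(1−μ)/(ν+1).
ν = μ(1−μ)/Var − 1 = 0.190464/0.021 − 1 = 8.0697.
α = 0.256·8.0697 = 2.066, β = 0.744·8.0697 = 6.004.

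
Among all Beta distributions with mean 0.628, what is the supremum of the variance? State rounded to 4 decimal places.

0.2336

Var = μ(1−μ)/(α+β+1), which approaches μ(1−μ) as α+β → 0.
So the supremum is μ(1−μ) = 0.628×0.372 = 0.2336.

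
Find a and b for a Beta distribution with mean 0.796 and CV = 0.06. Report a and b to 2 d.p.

a = 55.87, b = 14.32

Var = (CV·μ)² = (0.06×0.796)² = 0.002281.
a+b = μ(1−μ)/Var − 1 = 0.162384/0.002281 − 1 = 70.1893.
Thus a = 0.796·70.1893 = 55.87 and b = 0.204·70.1893 = 14.32.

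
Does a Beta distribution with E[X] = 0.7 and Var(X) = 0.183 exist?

A Beta with mean μ has variance μ(1−μ)/(α+β+1) < μ(1−μ).
Here μ(1−μ) = 0.7×0.3 = 0.21, and 0.183 < 0.21.

Yes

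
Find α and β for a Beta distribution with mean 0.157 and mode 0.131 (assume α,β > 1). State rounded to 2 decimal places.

With s = α+β: μ = α/s and mode = (α−1)/(s−2). Eliminating α = μs,
μs − 1 = m(s−2) ⇒ s(μ−m) = 1−2m ⇒ s = 0.738/0.026 = 28.3846.
So α = μs = 4.46, β = (1−μ)s = 23.93.

α = 4.46, β = 23.93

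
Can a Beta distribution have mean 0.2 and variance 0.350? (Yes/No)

No

For any Beta, Var(X) < E[X]·(1−E[X]).
Here μ(1−μ) = 0.2×0.8 = 0.16, and 0.350 ≥ 0.16.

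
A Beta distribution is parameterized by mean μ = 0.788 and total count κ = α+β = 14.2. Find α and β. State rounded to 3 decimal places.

α = μκ = 0.788×14.2 = 11.190 and β = (1−μ)κ = 0.212×14.2 = 3.010.

α = 11.190, β = 3.010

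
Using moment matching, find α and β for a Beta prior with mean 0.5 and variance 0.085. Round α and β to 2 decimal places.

α = 0.97, β = 0.97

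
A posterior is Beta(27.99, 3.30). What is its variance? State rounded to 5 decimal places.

0.00292

μ = 27.99/31.29 = 0.894535; Var = μ(1−μ)/(α+β+1) = 0.0943421/32.29 = 0.00292.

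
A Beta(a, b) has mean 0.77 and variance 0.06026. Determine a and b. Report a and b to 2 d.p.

a = 1.49, b = 0.45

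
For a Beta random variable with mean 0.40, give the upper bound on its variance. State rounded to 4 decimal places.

0.2400

For fixed mean μ the Beta variance is μ(1−μ)/(α+β+1), increasing as α+β decreases.
Its least upper bound (not attained) is μ(1−μ) = 0.40·0.60 = 0.2400.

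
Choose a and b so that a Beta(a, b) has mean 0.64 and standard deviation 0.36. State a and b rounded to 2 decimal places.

First σ² = 0.1296. Setting a = μn, b = (1−μ)n with n = a+b,
μ(1−μ)/(n+1) = 0.1296 ⇒ n+1 = 0.2304/0.1296 = 1.7778 ⇒ n = 0.7778.
Hence a = 0.64×0.7778 = 0.50, b = 0.36×0.7778 = 0.28.

a = 0.50, b = 0.28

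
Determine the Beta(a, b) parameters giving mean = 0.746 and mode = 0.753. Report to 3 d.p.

With s = a+b: μ = a/s and mode = (a−1)/(s−2). Eliminating a = μs,
μs − 1 = m(s−2) ⇒ s(μ−m) = 1−2m ⇒ s = -0.506/-0.007 = 72.2857.
So a = μs = 53.925, b = (1−μ)s = 18.361.

a = 53.925, b = 18.361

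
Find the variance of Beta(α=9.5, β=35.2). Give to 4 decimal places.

0.0037

α+β = 44.7 and αβ = 334.40, so Var = αβ/[(α+β)²(α+β+1)] = 334.40/91312.713 = 0.0037.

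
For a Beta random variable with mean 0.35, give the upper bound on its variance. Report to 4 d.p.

Var = μ(1−μ)/(α+β+1), which approaches μ(1−μ) as α+β → 0.
So the supremum is μ(1−μ) = 0.35×0.65 = 0.2275.

0.2275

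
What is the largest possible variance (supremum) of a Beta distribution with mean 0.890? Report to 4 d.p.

0.0979

For fixed mean μ the Beta variance is μ(1−μ)/(α+β+1), increasing as α+β decreases.
Its least upper bound (not attained) is μ(1−μ) = 0.890·0.110 = 0.0979.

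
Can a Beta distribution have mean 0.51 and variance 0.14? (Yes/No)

Yes

The Beta variance bound is σ² < μ(1−μ).
Here μ(1−μ) = 0.51×0.49 = 0.2499, and 0.14 < 0.2499.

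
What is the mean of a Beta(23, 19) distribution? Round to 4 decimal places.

0.5476

The Beta mean is α/(α+β) = 23/(23+19) = 0.5476.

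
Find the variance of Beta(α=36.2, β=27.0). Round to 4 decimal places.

μ = 36.2/63.2 = 0.572785; Var = μ(1−μ)/(α+β+1) = 0.2447024/64.2 = 0.0038.

0.0038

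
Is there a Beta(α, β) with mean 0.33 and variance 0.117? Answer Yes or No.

Yes

A Beta with mean μ has variance μ(1−μ)/(α+β+1) < μ(1−μ).
Here μ(1−μ) = 0.33×0.67 = 0.2211, and 0.117 < 0.2211.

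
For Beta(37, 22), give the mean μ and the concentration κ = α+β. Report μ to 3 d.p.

μ = 0.627, κ = 59

κ = α+β = 37+22 = 59; μ = α/κ = 37/59 = 0.627.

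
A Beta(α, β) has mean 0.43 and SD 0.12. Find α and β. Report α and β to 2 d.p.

First σ² = 0.0144. Setting α = μn, β = (1−μ)n with n = α+β,
μ(1−μ)/(n+1) = 0.0144 ⇒ n+1 = 0.2451/0.0144 = 17.0208 ⇒ n = 16.0208.
Hence α = 0.43×16.0208 = 6.89, β = 0.57×16.0208 = 9.13.

α = 6.89, β = 9.13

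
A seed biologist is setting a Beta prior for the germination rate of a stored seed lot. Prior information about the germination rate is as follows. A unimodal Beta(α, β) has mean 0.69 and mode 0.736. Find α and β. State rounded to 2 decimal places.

α = 7.08, β = 3.18

Let s = α+β. Mean gives α = μs = 0.69s; mode gives (α−1)/(s−2) = 0.736.
Substituting: 0.69s − 1 = 0.736(s−2) = 0.736s − 1.472, so -0.046s = -0.472 and s = 10.2609.
Then α = 0.69×10.2609 = 7.08 and β = s−α = 3.18.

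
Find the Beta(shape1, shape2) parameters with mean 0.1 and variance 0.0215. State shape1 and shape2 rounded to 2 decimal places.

Write ν = shape1+shape2; then shape1 = μν and Var = μ(1−μ)/(ν+1).
ν = μ(1−μ)/Var − 1 = 0.09/0.0215 − 1 = 3.1860.
shape1 = 0.1·3.1860 = 0.32, shape2 = 0.9·3.1860 = 2.87.

shape1 = 0.32, shape2 = 2.87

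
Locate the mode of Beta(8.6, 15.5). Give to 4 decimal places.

0.3439

The density x^(α−1)(1−x)^(β−1) is maximised at (α−1)/(α+β−2) = 7.6/22.1 = 0.3439.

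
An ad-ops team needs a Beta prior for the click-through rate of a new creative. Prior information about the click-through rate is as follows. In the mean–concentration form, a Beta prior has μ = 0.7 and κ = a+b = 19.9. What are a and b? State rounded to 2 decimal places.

a = 13.93, b = 5.97

Split κ in proportion μ : (1−μ): a = 0.7·19.9 = 13.93, b = 19.9 − 13.93 = 5.97.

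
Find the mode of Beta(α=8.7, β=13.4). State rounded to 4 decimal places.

The density x^(α−1)(1−x)^(β−1) is maximised at (α−1)/(α+β−2) = 7.7/20.1 = 0.3831.

0.3831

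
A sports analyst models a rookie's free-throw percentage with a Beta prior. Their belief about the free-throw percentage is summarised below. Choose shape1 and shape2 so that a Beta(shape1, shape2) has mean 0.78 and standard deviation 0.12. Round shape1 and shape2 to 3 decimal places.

First σ² = 0.0144. Setting shape1 = μn, shape2 = (1−μ)n with n = shape1+shape2,
μ(1−μ)/(n+1) = 0.0144 ⇒ n+1 = 0.1716/0.0144 = 11.9167 ⇒ n = 10.9167.
Hence shape1 = 0.78×10.9167 = 8.515, shape2 = 0.22×10.9167 = 2.402.

shape1 = 8.515, shape2 = 2.402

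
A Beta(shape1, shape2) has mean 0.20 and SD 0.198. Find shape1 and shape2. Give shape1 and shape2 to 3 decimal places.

First σ² = 0.039204. Setting shape1 = μn, shape2 = (1−μ)n with n = shape1+shape2,
μ(1−μ)/(n+1) = 0.039204 ⇒ n+1 = 0.1600/0.039204 = 4.0812 ⇒ n = 3.0812.
Hence shape1 = 0.20×3.0812 = 0.616, shape2 = 0.80×3.0812 = 2.465.

shape1 = 0.616, shape2 = 2.465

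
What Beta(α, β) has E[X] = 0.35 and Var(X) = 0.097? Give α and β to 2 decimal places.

α = 0.47, β = 0.87

Let s = α+β. The Beta variance is μ(1−μ)/(s+1).
So s+1 = μ(1−μ)/σ² = (0.35×0.65)/0.097 = 0.2275/0.097 = 2.3454, giving s = 1.3454.
Then α = μs = 0.35×1.3454 = 0.47 and β = (1−μ)s = 0.65×1.3454 = 0.87.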